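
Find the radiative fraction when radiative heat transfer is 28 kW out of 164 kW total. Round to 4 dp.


f_rad = Q_rad / Q_total
f_rad = 28 / 164 = 0.1707


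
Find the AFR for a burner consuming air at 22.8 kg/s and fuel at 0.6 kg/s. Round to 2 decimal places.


AFR = m_air / m_fuel
AFR = 22.8 / 0.6 = 38.00


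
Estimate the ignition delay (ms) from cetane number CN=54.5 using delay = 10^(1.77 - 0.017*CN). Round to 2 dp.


delay = 10^(1.77 - 0.017*CN)
Exponent = 1.77 - 0.017*54.5 = 0.8435
delay = 10^0.8435 = 6.97 ms


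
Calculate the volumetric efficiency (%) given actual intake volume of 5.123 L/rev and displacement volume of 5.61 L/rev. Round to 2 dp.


eta_v = (V_actual / V_disp) * 100
Ratio = 5.123 / 5.61 = 0.9132
eta_v = 0.9132 * 100 = 91.32%


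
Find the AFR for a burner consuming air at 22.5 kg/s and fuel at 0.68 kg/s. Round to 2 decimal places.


AFR = m_air / m_fuel
AFR = 22.5 / 0.68 = 33.09


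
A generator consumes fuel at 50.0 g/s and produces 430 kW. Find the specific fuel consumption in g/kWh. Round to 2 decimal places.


SFC = (mf / BP) * 3600
Rate = 50.0 / 430 = 0.116279 g/(s*kW)
SFC = 0.116279 * 3600 = 418.60 g/kWh


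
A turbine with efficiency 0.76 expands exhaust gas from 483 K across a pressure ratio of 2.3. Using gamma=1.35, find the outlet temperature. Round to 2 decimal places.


T_out = T_in * (1 - eta * (1 - PR^(-(gamma-1)/gamma)))
Exponent = -(1.35-1)/1.35 = -0.25925926
PR^exp = 2.3^(-0.25925926) = 0.80578413
Factor = 1 - 0.76*(1 - 0.80578413) = 0.85239594
T_out = 483 * 0.85239594 = 411.71 K


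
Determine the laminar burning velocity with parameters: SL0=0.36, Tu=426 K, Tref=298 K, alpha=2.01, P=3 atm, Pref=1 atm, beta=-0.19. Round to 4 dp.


SL = SL0 * (Tu/Tref)^alpha * (P/Pref)^beta
T ratio = 426/298 = 1.42953020
(T ratio)^alpha = 1.42953020^2.01 = 2.050872
(P/Pref)^beta = 3^(-0.19) = 0.811609
SL = 0.36 * 2.050872 * 0.811609 = 0.5992 m/s


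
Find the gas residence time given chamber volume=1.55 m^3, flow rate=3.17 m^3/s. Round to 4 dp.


tau = V / Q_flow
tau = 1.55 / 3.17 = 0.4890 s


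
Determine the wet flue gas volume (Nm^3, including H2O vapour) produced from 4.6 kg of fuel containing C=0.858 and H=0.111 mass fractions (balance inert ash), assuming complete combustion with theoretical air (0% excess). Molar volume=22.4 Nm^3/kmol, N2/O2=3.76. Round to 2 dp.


Per kg fuel: CO2 = (C/12 kmol)*22.4 = (0.858/12)*22.4 = 1.60160 Nm^3
Per kg fuel: H2O = (H/2 kmol)*22.4 = (0.111/2)*22.4 = 1.24320 Nm^3
O2 needed per kg fuel = C/12 + H/4 = 0.858/12 + 0.111/4 = 0.09925000 kmol
Per kg fuel: N2 = O2*3.76*22.4 = 0.09925000*3.76*22.4 = 8.35923 Nm^3
Total per kg = 1.60160 + 1.24320 + 8.35923 = 11.20403 Nm^3
Total = 11.20403 * 4.6 = 51.54 Nm^3


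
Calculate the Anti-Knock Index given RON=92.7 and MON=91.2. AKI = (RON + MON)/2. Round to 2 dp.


AKI = (RON + MON) / 2
AKI = (92.7 + 91.2) / 2
AKI = 183.9 / 2 = 91.95


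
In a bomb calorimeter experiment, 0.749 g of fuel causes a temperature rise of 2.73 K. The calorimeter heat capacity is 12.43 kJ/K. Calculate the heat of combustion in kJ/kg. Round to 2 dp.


Hc = C_cal * delta_T / m_fuel
Q_released = 12.43 * 2.73 = 33.9339 kJ
m_fuel = 0.749 g = 0.749/1000 kg = 0.000749 kg
Hc = 33.9339 / 0.000749 = 45305.61 kJ/kg


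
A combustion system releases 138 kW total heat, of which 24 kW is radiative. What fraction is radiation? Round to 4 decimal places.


f_rad = Q_rad / Q_total
f_rad = 24 / 138 = 0.1739


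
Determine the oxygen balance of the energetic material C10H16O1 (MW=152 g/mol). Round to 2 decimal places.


OB = -1600 * (2C + H/2 - O) / MW
Inner = 2*10 + 16/2 - 1 = 27.00
OB = -1600 * 27.00 / 152 = -284.21%


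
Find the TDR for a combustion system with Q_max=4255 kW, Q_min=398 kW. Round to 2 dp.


TDR = Q_max / Q_min
TDR = 4255 / 398 = 10.69


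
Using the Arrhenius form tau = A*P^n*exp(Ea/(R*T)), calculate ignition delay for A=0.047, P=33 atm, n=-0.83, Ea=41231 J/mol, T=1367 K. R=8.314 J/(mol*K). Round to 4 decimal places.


tau = A * P^n * exp(Ea/(R*T))
P^n = 33^(-0.83) = 0.05490772
Ea/(R*T) = 41231/(8.314*1367) = 3.627817
exp(Ea/(R*T)) = 37.630567
tau = 0.047 * 0.05490772 * 37.630567 = 0.0971 ms


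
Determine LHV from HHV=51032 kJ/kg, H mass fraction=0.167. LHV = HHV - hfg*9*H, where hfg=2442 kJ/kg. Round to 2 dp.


LHV = HHV - hfg * 9 * H
Water correction = 2442 * 9 * 0.167 = 3670.326 kJ/kg
LHV = 51032 - 3670.326 = 47361.67 kJ/kg


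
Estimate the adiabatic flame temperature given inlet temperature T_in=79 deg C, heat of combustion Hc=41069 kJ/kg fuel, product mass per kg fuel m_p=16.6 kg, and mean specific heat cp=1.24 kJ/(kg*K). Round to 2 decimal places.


T_ad = T_in + Hc / (m_p * cp)
Denominator = 16.6 * 1.24 = 20.5840
Temperature rise = 41069 / 20.5840 = 1995.19 K
T_ad = 79 + 1995.19 = 2074.19 deg C


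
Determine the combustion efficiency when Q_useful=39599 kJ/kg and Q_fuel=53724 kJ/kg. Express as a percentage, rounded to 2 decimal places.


Efficiency = (Q_useful / Q_fuel) * 100
Efficiency = (39599 / 53724) * 100
Efficiency = 0.7371 * 100 = 73.71%


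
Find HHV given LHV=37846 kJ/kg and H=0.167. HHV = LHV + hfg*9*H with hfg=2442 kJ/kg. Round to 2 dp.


HHV = LHV + hfg * 9 * H
Water addition = 2442 * 9 * 0.167 = 3670.326 kJ/kg
HHV = 37846 + 3670.326 = 41516.33 kJ/kg


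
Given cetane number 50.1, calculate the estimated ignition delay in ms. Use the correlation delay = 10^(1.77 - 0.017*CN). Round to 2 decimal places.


delay = 10^(1.77 - 0.017*CN)
Exponent = 1.77 - 0.017*50.1 = 0.9183
delay = 10^0.9183 = 8.29 ms


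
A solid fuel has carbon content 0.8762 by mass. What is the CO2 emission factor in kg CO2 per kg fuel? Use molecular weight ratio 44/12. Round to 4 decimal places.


EF = C_frac * (M_CO2 / M_C)
EF = 0.8762 * (44/12)
EF = 0.8762 * 3.666667 = 3.2127 kg_CO2/kg_fuel


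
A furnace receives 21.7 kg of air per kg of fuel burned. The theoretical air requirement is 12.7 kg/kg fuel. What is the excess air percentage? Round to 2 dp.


Excess air = actual - stoichiometric = 21.7 - 12.7 = 9.00 kg/kg fuel
Excess air % = (excess / stoich) * 100 = (9.00 / 12.7) * 100 = 70.87%


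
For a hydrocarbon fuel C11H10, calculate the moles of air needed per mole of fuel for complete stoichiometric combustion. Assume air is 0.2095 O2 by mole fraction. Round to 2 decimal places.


Balanced combustion: C11H10 + 13.5 O2 -> 11 CO2 + 5 H2O
O2 needed = C + H/4 = 11 + 10/4 = 13.50 moles
Air moles = O2 / 0.2095 = 13.50 / 0.2095 = 64.44 moles air


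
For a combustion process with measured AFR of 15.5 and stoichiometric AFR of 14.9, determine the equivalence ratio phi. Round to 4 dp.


phi = AFR_stoich / AFR_actual
phi = 14.9 / 15.5 = 0.9613


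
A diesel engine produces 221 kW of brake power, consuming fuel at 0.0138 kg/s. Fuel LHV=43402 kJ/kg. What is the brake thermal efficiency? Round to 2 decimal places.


eta_BTE = (BP / (mf * LHV)) * 100
Denominator = 0.0138 * 43402 = 598.9476 kW
eta_BTE = (221 / 598.9476) * 100 = 36.90%


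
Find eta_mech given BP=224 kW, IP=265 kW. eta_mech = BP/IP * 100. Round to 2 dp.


eta_mech = (BP / IP) * 100
Ratio = 224 / 265 = 0.8453
eta_mech = 0.8453 * 100 = 84.53%


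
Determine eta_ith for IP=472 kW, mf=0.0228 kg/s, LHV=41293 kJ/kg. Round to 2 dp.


eta_ith = (IP / (mf * LHV)) * 100
Denominator = 0.0228 * 41293 = 941.4804 kW
eta_ith = (472 / 941.4804) * 100 = 50.13%


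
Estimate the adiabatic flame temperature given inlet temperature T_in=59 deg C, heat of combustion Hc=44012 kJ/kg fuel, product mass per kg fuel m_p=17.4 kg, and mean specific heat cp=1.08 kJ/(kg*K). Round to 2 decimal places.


T_ad = T_in + Hc / (m_p * cp)
Denominator = 17.4 * 1.08 = 18.7920
Temperature rise = 44012 / 18.7920 = 2342.06 K
T_ad = 59 + 2342.06 = 2401.06 deg C


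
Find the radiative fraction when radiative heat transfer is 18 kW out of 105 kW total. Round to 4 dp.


f_rad = Q_rad / Q_total
f_rad = 18 / 105 = 0.1714


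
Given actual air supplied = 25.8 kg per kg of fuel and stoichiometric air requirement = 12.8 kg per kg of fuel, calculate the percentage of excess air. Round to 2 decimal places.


Excess air = actual - stoichiometric = 25.8 - 12.8 = 13.00 kg/kg fuel
Excess air % = (excess / stoich) * 100 = (13.00 / 12.8) * 100 = 101.56%


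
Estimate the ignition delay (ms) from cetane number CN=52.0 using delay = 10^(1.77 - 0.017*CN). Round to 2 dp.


delay = 10^(1.77 - 0.017*CN)
Exponent = 1.77 - 0.017*52.0 = 0.8860
delay = 10^0.8860 = 7.69 ms


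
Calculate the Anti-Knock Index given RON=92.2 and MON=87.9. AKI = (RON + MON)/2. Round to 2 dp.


AKI = (RON + MON) / 2
AKI = (92.2 + 87.9) / 2
AKI = 180.1 / 2 = 90.05


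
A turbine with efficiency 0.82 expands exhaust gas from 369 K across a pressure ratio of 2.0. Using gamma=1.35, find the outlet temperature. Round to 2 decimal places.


T_out = T_in * (1 - eta * (1 - PR^(-(gamma-1)/gamma)))
Exponent = -(1.35-1)/1.35 = -0.25925926
PR^exp = 2.0^(-0.25925926) = 0.83551680
Factor = 1 - 0.82*(1 - 0.83551680) = 0.86512378
T_out = 369 * 0.86512378 = 319.23 K


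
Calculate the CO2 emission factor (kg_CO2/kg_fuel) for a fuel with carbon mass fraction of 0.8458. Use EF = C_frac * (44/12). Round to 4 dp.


EF = C_frac * (M_CO2 / M_C)
EF = 0.8458 * (44/12)
EF = 0.8458 * 3.666667 = 3.1013 kg_CO2/kg_fuel


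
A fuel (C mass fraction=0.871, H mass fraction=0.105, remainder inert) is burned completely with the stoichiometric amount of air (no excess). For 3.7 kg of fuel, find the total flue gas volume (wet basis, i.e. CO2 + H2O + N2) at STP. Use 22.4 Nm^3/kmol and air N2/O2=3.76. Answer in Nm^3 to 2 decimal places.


Per kg fuel: CO2 = (C/12 kmol)*22.4 = (0.871/12)*22.4 = 1.62587 Nm^3
Per kg fuel: H2O = (H/2 kmol)*22.4 = (0.105/2)*22.4 = 1.17600 Nm^3
O2 needed per kg fuel = C/12 + H/4 = 0.871/12 + 0.105/4 = 0.09883333 kmol
Per kg fuel: N2 = O2*3.76*22.4 = 0.09883333*3.76*22.4 = 8.32414 Nm^3
Total per kg = 1.62587 + 1.17600 + 8.32414 = 11.12601 Nm^3
Total = 11.12601 * 3.7 = 41.17 Nm^3


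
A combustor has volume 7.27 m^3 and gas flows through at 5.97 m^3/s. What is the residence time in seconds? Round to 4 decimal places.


tau = V / Q_flow
tau = 7.27 / 5.97 = 1.2178 s


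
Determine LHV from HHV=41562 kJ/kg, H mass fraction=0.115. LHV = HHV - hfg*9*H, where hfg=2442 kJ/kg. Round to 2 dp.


LHV = HHV - hfg * 9 * H
Water correction = 2442 * 9 * 0.115 = 2527.470 kJ/kg
LHV = 41562 - 2527.470 = 39034.53 kJ/kg


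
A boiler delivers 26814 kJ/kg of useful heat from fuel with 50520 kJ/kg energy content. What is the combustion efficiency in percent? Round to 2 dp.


Efficiency = (Q_useful / Q_fuel) * 100
Efficiency = (26814 / 50520) * 100
Efficiency = 0.5308 * 100 = 53.08%


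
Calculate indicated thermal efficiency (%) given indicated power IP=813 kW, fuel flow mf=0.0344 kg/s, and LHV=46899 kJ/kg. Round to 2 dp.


eta_ith = (IP / (mf * LHV)) * 100
Denominator = 0.0344 * 46899 = 1613.3256 kW
eta_ith = (813 / 1613.3256) * 100 = 50.39%


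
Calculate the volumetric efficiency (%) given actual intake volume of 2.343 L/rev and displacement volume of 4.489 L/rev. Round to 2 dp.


eta_v = (V_actual / V_disp) * 100
Ratio = 2.343 / 4.489 = 0.5219
eta_v = 0.5219 * 100 = 52.19%


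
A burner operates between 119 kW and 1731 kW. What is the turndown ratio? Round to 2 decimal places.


TDR = Q_max / Q_min
TDR = 1731 / 119 = 14.55


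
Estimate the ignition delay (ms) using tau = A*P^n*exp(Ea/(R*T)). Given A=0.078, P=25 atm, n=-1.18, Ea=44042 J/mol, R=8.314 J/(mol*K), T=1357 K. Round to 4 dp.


tau = A * P^n * exp(Ea/(R*T))
P^n = 25^(-1.18) = 0.02240943
Ea/(R*T) = 44042/(8.314*1357) = 3.903707
exp(Ea/(R*T)) = 49.585902
tau = 0.078 * 0.02240943 * 49.585902 = 0.0867 ms


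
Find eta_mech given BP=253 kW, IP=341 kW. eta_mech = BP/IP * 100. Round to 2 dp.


eta_mech = (BP / IP) * 100
Ratio = 253 / 341 = 0.7419
eta_mech = 0.7419 * 100 = 74.19%


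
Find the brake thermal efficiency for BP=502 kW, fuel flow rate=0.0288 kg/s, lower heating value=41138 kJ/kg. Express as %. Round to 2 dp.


eta_BTE = (BP / (mf * LHV)) * 100
Denominator = 0.0288 * 41138 = 1184.7744 kW
eta_BTE = (502 / 1184.7744) * 100 = 42.37%


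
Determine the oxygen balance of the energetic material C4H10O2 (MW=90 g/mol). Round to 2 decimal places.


OB = -1600 * (2C + H/2 - O) / MW
Inner = 2*4 + 10/2 - 2 = 11.00
OB = -1600 * 11.00 / 90 = -195.56%


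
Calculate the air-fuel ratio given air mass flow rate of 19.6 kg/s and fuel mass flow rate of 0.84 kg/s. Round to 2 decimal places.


AFR = m_air / m_fuel
AFR = 19.6 / 0.84 = 23.33


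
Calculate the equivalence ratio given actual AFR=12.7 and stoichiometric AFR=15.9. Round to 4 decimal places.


phi = AFR_stoich / AFR_actual
phi = 15.9 / 12.7 = 1.2520


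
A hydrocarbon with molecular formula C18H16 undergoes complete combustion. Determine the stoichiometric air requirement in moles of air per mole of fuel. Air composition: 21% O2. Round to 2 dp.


Balanced combustion: C18H16 + 22 O2 -> 18 CO2 + 8 H2O
O2 needed = C + H/4 = 18 + 16/4 = 22.00 moles
Air moles = O2 / 0.21 = 22.00 / 0.21 = 104.76 moles air


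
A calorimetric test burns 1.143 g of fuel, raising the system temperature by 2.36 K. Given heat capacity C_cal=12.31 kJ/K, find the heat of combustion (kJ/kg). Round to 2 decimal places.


Hc = C_cal * delta_T / m_fuel
Q_released = 12.31 * 2.36 = 29.0516 kJ
m_fuel = 1.143 g = 1.143/1000 kg = 0.001143 kg
Hc = 29.0516 / 0.001143 = 25416.97 kJ/kg


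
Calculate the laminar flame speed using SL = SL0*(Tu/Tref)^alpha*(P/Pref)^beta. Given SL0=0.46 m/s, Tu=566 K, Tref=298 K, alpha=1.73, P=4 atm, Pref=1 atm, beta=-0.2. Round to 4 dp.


SL = SL0 * (Tu/Tref)^alpha * (P/Pref)^beta
T ratio = 566/298 = 1.89932886
(T ratio)^alpha = 1.89932886^1.73 = 3.033740
(P/Pref)^beta = 4^(-0.2) = 0.757858
SL = 0.46 * 3.033740 * 0.757858 = 1.0576 m/s


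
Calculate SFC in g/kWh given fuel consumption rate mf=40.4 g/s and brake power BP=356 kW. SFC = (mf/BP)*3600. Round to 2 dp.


SFC = (mf / BP) * 3600
Rate = 40.4 / 356 = 0.113483 g/(s*kW)
SFC = 0.113483 * 3600 = 408.54 g/kWh


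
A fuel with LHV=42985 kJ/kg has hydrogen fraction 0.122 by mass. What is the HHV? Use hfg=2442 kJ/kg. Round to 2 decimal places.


HHV = LHV + hfg * 9 * H
Water addition = 2442 * 9 * 0.122 = 2681.316 kJ/kg
HHV = 42985 + 2681.316 = 45666.32 kJ/kg


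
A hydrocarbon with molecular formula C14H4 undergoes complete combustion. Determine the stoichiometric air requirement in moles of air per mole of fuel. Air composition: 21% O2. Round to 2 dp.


Balanced combustion: C14H4 + 15 O2 -> 14 CO2 + 2 H2O
O2 needed = C + H/4 = 14 + 4/4 = 15.00 moles
Air moles = O2 / 0.21 = 15.00 / 0.21 = 71.43 moles air


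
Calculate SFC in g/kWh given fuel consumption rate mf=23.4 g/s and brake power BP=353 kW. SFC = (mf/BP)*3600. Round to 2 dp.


SFC = (mf / BP) * 3600
Rate = 23.4 / 353 = 0.066289 g/(s*kW)
SFC = 0.066289 * 3600 = 238.64 g/kWh


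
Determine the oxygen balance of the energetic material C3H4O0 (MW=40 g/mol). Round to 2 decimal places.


OB = -1600 * (2C + H/2 - O) / MW
Inner = 2*3 + 4/2 - 0 = 8.00
OB = -1600 * 8.00 / 40 = -320.00%


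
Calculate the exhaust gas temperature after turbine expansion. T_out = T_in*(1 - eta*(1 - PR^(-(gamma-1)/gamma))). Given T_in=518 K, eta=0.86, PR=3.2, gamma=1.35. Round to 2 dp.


T_out = T_in * (1 - eta * (1 - PR^(-(gamma-1)/gamma)))
Exponent = -(1.35-1)/1.35 = -0.25925926
PR^exp = 3.2^(-0.25925926) = 0.73966521
Factor = 1 - 0.86*(1 - 0.73966521) = 0.77611208
T_out = 518 * 0.77611208 = 402.03 K


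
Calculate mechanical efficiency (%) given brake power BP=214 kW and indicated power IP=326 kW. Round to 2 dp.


eta_mech = (BP / IP) * 100
Ratio = 214 / 326 = 0.6564
eta_mech = 0.6564 * 100 = 65.64%


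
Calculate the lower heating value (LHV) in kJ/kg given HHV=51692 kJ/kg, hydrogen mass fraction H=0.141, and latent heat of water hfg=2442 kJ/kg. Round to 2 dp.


LHV = HHV - hfg * 9 * H
Water correction = 2442 * 9 * 0.141 = 3098.898 kJ/kg
LHV = 51692 - 3098.898 = 48593.10 kJ/kg


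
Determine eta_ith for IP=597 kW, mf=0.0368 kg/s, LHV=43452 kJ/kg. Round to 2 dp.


eta_ith = (IP / (mf * LHV)) * 100
Denominator = 0.0368 * 43452 = 1599.0336 kW
eta_ith = (597 / 1599.0336) * 100 = 37.34%


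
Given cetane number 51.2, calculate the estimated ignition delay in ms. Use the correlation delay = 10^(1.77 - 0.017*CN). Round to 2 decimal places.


delay = 10^(1.77 - 0.017*CN)
Exponent = 1.77 - 0.017*51.2 = 0.8996
delay = 10^0.8996 = 7.94 ms


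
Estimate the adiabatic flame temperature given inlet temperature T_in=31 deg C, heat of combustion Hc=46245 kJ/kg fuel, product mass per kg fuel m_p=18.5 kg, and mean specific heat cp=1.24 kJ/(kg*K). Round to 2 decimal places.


T_ad = T_in + Hc / (m_p * cp)
Denominator = 18.5 * 1.24 = 22.9400
Temperature rise = 46245 / 22.9400 = 2015.91 K
T_ad = 31 + 2015.91 = 2046.91 deg C


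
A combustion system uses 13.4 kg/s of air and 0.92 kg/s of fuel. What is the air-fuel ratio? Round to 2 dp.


AFR = m_air / m_fuel
AFR = 13.4 / 0.92 = 14.57


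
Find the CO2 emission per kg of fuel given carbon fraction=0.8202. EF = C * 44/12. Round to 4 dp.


EF = C_frac * (M_CO2 / M_C)
EF = 0.8202 * (44/12)
EF = 0.8202 * 3.666667 = 3.0074 kg_CO2/kg_fuel


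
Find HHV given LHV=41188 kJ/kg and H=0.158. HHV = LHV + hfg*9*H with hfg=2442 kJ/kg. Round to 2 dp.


HHV = LHV + hfg * 9 * H
Water addition = 2442 * 9 * 0.158 = 3472.524 kJ/kg
HHV = 41188 + 3472.524 = 44660.52 kJ/kg


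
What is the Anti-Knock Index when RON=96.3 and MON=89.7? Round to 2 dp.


AKI = (RON + MON) / 2
AKI = (96.3 + 89.7) / 2
AKI = 186.0 / 2 = 93.00


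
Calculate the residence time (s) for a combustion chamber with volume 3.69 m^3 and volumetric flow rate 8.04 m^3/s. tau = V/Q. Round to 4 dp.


tau = V / Q_flow
tau = 3.69 / 8.04 = 0.4590 s


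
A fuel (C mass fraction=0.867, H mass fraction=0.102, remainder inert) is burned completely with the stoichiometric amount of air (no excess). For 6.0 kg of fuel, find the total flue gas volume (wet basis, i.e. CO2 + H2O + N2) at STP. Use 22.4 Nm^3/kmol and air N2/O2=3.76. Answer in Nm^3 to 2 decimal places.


Per kg fuel: CO2 = (C/12 kmol)*22.4 = (0.867/12)*22.4 = 1.61840 Nm^3
Per kg fuel: H2O = (H/2 kmol)*22.4 = (0.102/2)*22.4 = 1.14240 Nm^3
O2 needed per kg fuel = C/12 + H/4 = 0.867/12 + 0.102/4 = 0.09775000 kmol
Per kg fuel: N2 = O2*3.76*22.4 = 0.09775000*3.76*22.4 = 8.23290 Nm^3
Total per kg = 1.61840 + 1.14240 + 8.23290 = 10.99370 Nm^3
Total = 10.99370 * 6.0 = 65.96 Nm^3


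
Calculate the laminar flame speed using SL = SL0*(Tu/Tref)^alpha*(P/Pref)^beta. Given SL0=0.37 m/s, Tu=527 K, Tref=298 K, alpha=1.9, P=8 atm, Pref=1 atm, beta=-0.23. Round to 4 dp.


SL = SL0 * (Tu/Tref)^alpha * (P/Pref)^beta
T ratio = 527/298 = 1.76845638
(T ratio)^alpha = 1.76845638^1.9 = 2.954128
(P/Pref)^beta = 8^(-0.23) = 0.619854
SL = 0.37 * 2.954128 * 0.619854 = 0.6775 m/s


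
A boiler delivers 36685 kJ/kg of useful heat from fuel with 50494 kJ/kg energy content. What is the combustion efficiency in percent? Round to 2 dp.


Efficiency = (Q_useful / Q_fuel) * 100
Efficiency = (36685 / 50494) * 100
Efficiency = 0.7265 * 100 = 72.65%


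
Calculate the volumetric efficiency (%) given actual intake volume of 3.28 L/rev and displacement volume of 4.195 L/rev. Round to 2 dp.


eta_v = (V_actual / V_disp) * 100
Ratio = 3.28 / 4.195 = 0.7819
eta_v = 0.7819 * 100 = 78.19%


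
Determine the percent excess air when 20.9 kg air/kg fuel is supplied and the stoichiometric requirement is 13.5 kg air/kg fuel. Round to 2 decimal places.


Excess air = actual - stoichiometric = 20.9 - 13.5 = 7.40 kg/kg fuel
Excess air % = (excess / stoich) * 100 = (7.40 / 13.5) * 100 = 54.81%


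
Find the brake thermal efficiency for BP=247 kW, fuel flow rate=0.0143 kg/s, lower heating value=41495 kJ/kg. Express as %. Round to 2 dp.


eta_BTE = (BP / (mf * LHV)) * 100
Denominator = 0.0143 * 41495 = 593.3785 kW
eta_BTE = (247 / 593.3785) * 100 = 41.63%


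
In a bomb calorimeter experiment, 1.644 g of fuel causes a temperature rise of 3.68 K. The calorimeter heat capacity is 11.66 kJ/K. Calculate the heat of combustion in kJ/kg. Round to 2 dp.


Hc = C_cal * delta_T / m_fuel
Q_released = 11.66 * 3.68 = 42.9088 kJ
m_fuel = 1.644 g = 1.644/1000 kg = 0.001644 kg
Hc = 42.9088 / 0.001644 = 26100.24 kJ/kg


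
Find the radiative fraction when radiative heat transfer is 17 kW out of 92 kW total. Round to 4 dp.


f_rad = Q_rad / Q_total
f_rad = 17 / 92 = 0.1848


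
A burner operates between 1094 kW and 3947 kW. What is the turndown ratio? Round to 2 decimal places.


TDR = Q_max / Q_min
TDR = 3947 / 1094 = 3.61


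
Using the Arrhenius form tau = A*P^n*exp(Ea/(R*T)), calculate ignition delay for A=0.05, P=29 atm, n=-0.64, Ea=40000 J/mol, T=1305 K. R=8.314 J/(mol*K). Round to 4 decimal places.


tau = A * P^n * exp(Ea/(R*T))
P^n = 29^(-0.64) = 0.11589516
Ea/(R*T) = 40000/(8.314*1305) = 3.686714
exp(Ea/(R*T)) = 39.913479
tau = 0.05 * 0.11589516 * 39.913479 = 0.2313 ms


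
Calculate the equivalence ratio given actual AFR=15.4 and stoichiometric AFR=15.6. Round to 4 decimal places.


phi = AFR_stoich / AFR_actual
phi = 15.6 / 15.4 = 1.0130


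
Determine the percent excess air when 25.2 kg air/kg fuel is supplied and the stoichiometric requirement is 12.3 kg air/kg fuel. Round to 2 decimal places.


Excess air = actual - stoichiometric = 25.2 - 12.3 = 12.90 kg/kg fuel
Excess air % = (excess / stoich) * 100 = (12.90 / 12.3) * 100 = 104.88%


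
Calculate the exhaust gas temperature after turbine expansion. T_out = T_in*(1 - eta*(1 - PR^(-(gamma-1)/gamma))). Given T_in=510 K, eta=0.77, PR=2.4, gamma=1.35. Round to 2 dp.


T_out = T_in * (1 - eta * (1 - PR^(-(gamma-1)/gamma)))
Exponent = -(1.35-1)/1.35 = -0.25925926
PR^exp = 2.4^(-0.25925926) = 0.79694200
Factor = 1 - 0.77*(1 - 0.79694200) = 0.84364534
T_out = 510 * 0.84364534 = 430.26 K


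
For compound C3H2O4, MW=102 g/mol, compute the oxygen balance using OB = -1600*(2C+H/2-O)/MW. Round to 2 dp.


OB = -1600 * (2C + H/2 - O) / MW
Inner = 2*3 + 2/2 - 4 = 3.00
OB = -1600 * 3.00 / 102 = -47.06%


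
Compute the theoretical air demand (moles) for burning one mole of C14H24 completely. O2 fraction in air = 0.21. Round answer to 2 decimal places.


Balanced combustion: C14H24 + 20 O2 -> 14 CO2 + 12 H2O
O2 needed = C + H/4 = 14 + 24/4 = 20.00 moles
Air moles = O2 / 0.21 = 20.00 / 0.21 = 95.24 moles air


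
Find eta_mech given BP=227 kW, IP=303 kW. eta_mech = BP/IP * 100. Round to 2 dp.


eta_mech = (BP / IP) * 100
Ratio = 227 / 303 = 0.7492
eta_mech = 0.7492 * 100 = 74.92%


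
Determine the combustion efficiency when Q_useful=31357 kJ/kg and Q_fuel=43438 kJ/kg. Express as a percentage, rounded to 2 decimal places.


Efficiency = (Q_useful / Q_fuel) * 100
Efficiency = (31357 / 43438) * 100
Efficiency = 0.7219 * 100 = 72.19%


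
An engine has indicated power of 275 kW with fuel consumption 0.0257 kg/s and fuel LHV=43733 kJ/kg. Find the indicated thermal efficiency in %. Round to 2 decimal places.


eta_ith = (IP / (mf * LHV)) * 100
Denominator = 0.0257 * 43733 = 1123.9381 kW
eta_ith = (275 / 1123.9381) * 100 = 24.47%


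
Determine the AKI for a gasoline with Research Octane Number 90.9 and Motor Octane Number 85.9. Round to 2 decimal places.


AKI = (RON + MON) / 2
AKI = (90.9 + 85.9) / 2
AKI = 176.8 / 2 = 88.40


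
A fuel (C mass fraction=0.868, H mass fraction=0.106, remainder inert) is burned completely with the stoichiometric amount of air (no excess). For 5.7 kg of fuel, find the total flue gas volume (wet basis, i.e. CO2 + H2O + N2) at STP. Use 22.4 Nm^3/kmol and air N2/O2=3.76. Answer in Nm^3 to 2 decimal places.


Per kg fuel: CO2 = (C/12 kmol)*22.4 = (0.868/12)*22.4 = 1.62027 Nm^3
Per kg fuel: H2O = (H/2 kmol)*22.4 = (0.106/2)*22.4 = 1.18720 Nm^3
O2 needed per kg fuel = C/12 + H/4 = 0.868/12 + 0.106/4 = 0.09883333 kmol
Per kg fuel: N2 = O2*3.76*22.4 = 0.09883333*3.76*22.4 = 8.32414 Nm^3
Total per kg = 1.62027 + 1.18720 + 8.32414 = 11.13161 Nm^3
Total = 11.13161 * 5.7 = 63.45 Nm^3


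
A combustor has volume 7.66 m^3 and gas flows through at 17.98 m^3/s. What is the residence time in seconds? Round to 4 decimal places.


tau = V / Q_flow
tau = 7.66 / 17.98 = 0.4260 s


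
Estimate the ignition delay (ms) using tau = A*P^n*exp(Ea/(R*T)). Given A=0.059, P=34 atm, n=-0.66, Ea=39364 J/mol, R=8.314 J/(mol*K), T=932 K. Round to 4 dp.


tau = A * P^n * exp(Ea/(R*T))
P^n = 34^(-0.66) = 0.09754925
Ea/(R*T) = 39364/(8.314*932) = 5.080112
exp(Ea/(R*T)) = 160.792070
tau = 0.059 * 0.09754925 * 160.792070 = 0.9254 ms


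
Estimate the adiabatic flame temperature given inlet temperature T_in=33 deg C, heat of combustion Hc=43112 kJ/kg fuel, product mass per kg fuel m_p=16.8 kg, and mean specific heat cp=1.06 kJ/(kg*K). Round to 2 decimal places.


T_ad = T_in + Hc / (m_p * cp)
Denominator = 16.8 * 1.06 = 17.8080
Temperature rise = 43112 / 17.8080 = 2420.93 K
T_ad = 33 + 2420.93 = 2453.93 deg C


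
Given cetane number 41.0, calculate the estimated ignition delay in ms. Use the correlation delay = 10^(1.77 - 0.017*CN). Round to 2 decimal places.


delay = 10^(1.77 - 0.017*CN)
Exponent = 1.77 - 0.017*41.0 = 1.0730
delay = 10^1.0730 = 11.83 ms


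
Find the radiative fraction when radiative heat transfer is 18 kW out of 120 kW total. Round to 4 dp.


f_rad = Q_rad / Q_total
f_rad = 18 / 120 = 0.1500


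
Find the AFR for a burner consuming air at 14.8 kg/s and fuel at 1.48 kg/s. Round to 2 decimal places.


AFR = m_air / m_fuel
AFR = 14.8 / 1.48 = 10.00


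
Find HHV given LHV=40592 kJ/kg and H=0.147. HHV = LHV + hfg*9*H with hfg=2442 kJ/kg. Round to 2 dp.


HHV = LHV + hfg * 9 * H
Water addition = 2442 * 9 * 0.147 = 3230.766 kJ/kg
HHV = 40592 + 3230.766 = 43822.77 kJ/kg


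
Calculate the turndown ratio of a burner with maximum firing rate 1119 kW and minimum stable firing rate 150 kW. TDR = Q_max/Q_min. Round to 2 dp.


TDR = Q_max / Q_min
TDR = 1119 / 150 = 7.46


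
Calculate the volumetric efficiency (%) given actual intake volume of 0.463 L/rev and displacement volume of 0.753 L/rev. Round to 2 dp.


eta_v = (V_actual / V_disp) * 100
Ratio = 0.463 / 0.753 = 0.6149
eta_v = 0.6149 * 100 = 61.49%


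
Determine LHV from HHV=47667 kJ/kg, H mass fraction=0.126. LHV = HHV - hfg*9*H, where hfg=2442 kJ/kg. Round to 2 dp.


LHV = HHV - hfg * 9 * H
Water correction = 2442 * 9 * 0.126 = 2769.228 kJ/kg
LHV = 47667 - 2769.228 = 44897.77 kJ/kg


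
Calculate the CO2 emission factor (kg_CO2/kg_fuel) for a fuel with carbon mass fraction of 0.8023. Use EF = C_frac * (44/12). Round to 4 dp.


EF = C_frac * (M_CO2 / M_C)
EF = 0.8023 * (44/12)
EF = 0.8023 * 3.666667 = 2.9418 kg_CO2/kg_fuel


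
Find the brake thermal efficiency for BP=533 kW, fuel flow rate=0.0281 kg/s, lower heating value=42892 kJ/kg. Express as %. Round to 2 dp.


eta_BTE = (BP / (mf * LHV)) * 100
Denominator = 0.0281 * 42892 = 1205.2652 kW
eta_BTE = (533 / 1205.2652) * 100 = 44.22%


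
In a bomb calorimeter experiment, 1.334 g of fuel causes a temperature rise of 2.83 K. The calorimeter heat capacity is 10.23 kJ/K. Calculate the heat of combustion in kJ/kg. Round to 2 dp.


Hc = C_cal * delta_T / m_fuel
Q_released = 10.23 * 2.83 = 28.9509 kJ
m_fuel = 1.334 g = 1.334/1000 kg = 0.001334 kg
Hc = 28.9509 / 0.001334 = 21702.32 kJ/kg


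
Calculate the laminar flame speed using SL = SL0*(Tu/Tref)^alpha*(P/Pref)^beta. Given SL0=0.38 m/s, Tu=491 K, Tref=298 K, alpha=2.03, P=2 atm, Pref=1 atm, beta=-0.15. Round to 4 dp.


SL = SL0 * (Tu/Tref)^alpha * (P/Pref)^beta
T ratio = 491/298 = 1.64765101
(T ratio)^alpha = 1.64765101^2.03 = 2.755728
(P/Pref)^beta = 2^(-0.15) = 0.901250
SL = 0.38 * 2.755728 * 0.901250 = 0.9438 m/s


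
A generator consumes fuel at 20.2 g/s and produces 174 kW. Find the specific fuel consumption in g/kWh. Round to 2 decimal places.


SFC = (mf / BP) * 3600
Rate = 20.2 / 174 = 0.116092 g/(s*kW)
SFC = 0.116092 * 3600 = 417.93 g/kWh


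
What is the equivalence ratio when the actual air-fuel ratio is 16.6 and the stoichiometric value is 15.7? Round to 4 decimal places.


phi = AFR_stoich / AFR_actual
phi = 15.7 / 16.6 = 0.9458


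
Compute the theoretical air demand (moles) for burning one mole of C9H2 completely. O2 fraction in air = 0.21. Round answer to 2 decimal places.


Balanced combustion: C9H2 + 9.5 O2 -> 9 CO2 + 1 H2O
O2 needed = C + H/4 = 9 + 2/4 = 9.50 moles
Air moles = O2 / 0.21 = 9.50 / 0.21 = 45.24 moles air


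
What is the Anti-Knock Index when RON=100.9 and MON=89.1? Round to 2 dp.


AKI = (RON + MON) / 2
AKI = (100.9 + 89.1) / 2
AKI = 190.0 / 2 = 95.00


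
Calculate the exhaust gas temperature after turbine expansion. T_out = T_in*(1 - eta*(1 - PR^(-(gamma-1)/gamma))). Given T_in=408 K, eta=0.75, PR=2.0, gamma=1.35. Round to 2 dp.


T_out = T_in * (1 - eta * (1 - PR^(-(gamma-1)/gamma)))
Exponent = -(1.35-1)/1.35 = -0.25925926
PR^exp = 2.0^(-0.25925926) = 0.83551680
Factor = 1 - 0.75*(1 - 0.83551680) = 0.87663760
T_out = 408 * 0.87663760 = 357.67 K


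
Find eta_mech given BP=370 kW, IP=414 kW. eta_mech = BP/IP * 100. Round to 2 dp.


eta_mech = (BP / IP) * 100
Ratio = 370 / 414 = 0.8937
eta_mech = 0.8937 * 100 = 89.37%


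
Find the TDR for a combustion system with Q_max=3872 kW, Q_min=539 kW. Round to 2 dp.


TDR = Q_max / Q_min
TDR = 3872 / 539 = 7.18


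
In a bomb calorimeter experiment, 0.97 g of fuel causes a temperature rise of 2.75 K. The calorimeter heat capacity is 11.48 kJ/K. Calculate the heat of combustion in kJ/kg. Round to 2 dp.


Hc = C_cal * delta_T / m_fuel
Q_released = 11.48 * 2.75 = 31.5700 kJ
m_fuel = 0.97 g = 0.97/1000 kg = 0.000970 kg
Hc = 31.5700 / 0.000970 = 32546.39 kJ/kg


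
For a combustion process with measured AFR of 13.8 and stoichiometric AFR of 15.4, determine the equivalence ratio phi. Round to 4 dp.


phi = AFR_stoich / AFR_actual
phi = 15.4 / 13.8 = 1.1159


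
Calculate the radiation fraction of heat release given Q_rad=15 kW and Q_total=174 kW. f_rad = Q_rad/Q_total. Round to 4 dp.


f_rad = Q_rad / Q_total
f_rad = 15 / 174 = 0.0862


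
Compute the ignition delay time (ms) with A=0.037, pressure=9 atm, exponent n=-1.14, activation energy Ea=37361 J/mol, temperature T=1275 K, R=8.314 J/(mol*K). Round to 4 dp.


tau = A * P^n * exp(Ea/(R*T))
P^n = 9^(-1.14) = 0.08168899
Ea/(R*T) = 37361/(8.314*1275) = 3.524506
exp(Ea/(R*T)) = 33.937014
tau = 0.037 * 0.08168899 * 33.937014 = 0.1026 ms


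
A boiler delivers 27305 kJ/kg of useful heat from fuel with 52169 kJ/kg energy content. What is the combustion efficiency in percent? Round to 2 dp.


Efficiency = (Q_useful / Q_fuel) * 100
Efficiency = (27305 / 52169) * 100
Efficiency = 0.5234 * 100 = 52.34%


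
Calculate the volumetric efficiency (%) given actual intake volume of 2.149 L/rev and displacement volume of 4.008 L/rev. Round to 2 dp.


eta_v = (V_actual / V_disp) * 100
Ratio = 2.149 / 4.008 = 0.5362
eta_v = 0.5362 * 100 = 53.62%


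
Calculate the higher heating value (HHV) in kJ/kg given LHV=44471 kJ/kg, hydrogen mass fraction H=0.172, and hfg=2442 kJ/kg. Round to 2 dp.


HHV = LHV + hfg * 9 * H
Water addition = 2442 * 9 * 0.172 = 3780.216 kJ/kg
HHV = 44471 + 3780.216 = 48251.22 kJ/kg


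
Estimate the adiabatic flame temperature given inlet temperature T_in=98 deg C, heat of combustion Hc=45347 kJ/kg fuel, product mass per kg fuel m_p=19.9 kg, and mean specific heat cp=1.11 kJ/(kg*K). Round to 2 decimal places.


T_ad = T_in + Hc / (m_p * cp)
Denominator = 19.9 * 1.11 = 22.0890
Temperature rise = 45347 / 22.0890 = 2052.92 K
T_ad = 98 + 2052.92 = 2150.92 deg C


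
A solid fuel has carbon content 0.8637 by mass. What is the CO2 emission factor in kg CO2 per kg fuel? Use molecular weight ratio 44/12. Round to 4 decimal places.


EF = C_frac * (M_CO2 / M_C)
EF = 0.8637 * (44/12)
EF = 0.8637 * 3.666667 = 3.1669 kg_CO2/kg_fuel


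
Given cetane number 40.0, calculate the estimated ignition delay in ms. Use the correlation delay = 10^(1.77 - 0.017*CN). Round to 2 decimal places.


delay = 10^(1.77 - 0.017*CN)
Exponent = 1.77 - 0.017*40.0 = 1.0900
delay = 10^1.0900 = 12.30 ms


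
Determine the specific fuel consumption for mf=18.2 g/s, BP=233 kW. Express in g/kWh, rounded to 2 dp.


SFC = (mf / BP) * 3600
Rate = 18.2 / 233 = 0.078112 g/(s*kW)
SFC = 0.078112 * 3600 = 281.20 g/kWh


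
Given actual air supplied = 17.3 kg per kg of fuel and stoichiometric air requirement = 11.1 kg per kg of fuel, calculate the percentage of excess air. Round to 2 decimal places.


Excess air = actual - stoichiometric = 17.3 - 11.1 = 6.20 kg/kg fuel
Excess air % = (excess / stoich) * 100 = (6.20 / 11.1) * 100 = 55.86%


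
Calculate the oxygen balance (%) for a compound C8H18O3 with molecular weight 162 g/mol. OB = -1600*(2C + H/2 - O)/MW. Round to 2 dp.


OB = -1600 * (2C + H/2 - O) / MW
Inner = 2*8 + 18/2 - 3 = 22.00
OB = -1600 * 22.00 / 162 = -217.28%


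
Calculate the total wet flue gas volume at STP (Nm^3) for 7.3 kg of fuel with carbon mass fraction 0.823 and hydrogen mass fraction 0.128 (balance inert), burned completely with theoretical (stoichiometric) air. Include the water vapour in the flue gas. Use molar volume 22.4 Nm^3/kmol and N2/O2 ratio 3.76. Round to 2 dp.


Per kg fuel: CO2 = (C/12 kmol)*22.4 = (0.823/12)*22.4 = 1.53627 Nm^3
Per kg fuel: H2O = (H/2 kmol)*22.4 = (0.128/2)*22.4 = 1.43360 Nm^3
O2 needed per kg fuel = C/12 + H/4 = 0.823/12 + 0.128/4 = 0.10058333 kmol
Per kg fuel: N2 = O2*3.76*22.4 = 0.10058333*3.76*22.4 = 8.47153 Nm^3
Total per kg = 1.53627 + 1.43360 + 8.47153 = 11.44140 Nm^3
Total = 11.44140 * 7.3 = 83.52 Nm^3


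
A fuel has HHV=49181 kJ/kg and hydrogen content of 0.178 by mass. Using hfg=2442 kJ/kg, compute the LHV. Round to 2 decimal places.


LHV = HHV - hfg * 9 * H
Water correction = 2442 * 9 * 0.178 = 3912.084 kJ/kg
LHV = 49181 - 3912.084 = 45268.92 kJ/kg


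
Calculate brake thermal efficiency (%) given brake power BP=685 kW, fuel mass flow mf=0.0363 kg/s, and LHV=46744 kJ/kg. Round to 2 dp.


eta_BTE = (BP / (mf * LHV)) * 100
Denominator = 0.0363 * 46744 = 1696.8072 kW
eta_BTE = (685 / 1696.8072) * 100 = 40.37%


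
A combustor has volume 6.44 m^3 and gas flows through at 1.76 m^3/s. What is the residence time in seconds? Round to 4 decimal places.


tau = V / Q_flow
tau = 6.44 / 1.76 = 3.6591 s


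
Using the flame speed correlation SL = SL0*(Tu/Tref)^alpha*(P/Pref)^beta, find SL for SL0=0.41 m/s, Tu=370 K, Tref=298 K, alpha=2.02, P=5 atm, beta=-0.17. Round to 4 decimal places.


SL = SL0 * (Tu/Tref)^alpha * (P/Pref)^beta
T ratio = 370/298 = 1.24161074
(T ratio)^alpha = 1.24161074^2.02 = 1.548284
(P/Pref)^beta = 5^(-0.17) = 0.760633
SL = 0.41 * 1.548284 * 0.760633 = 0.4828 m/s


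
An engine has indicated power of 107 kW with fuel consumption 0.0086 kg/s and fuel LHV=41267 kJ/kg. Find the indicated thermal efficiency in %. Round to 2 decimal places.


eta_ith = (IP / (mf * LHV)) * 100
Denominator = 0.0086 * 41267 = 354.8962 kW
eta_ith = (107 / 354.8962) * 100 = 30.15%


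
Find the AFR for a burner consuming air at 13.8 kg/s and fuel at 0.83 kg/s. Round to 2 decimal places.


AFR = m_air / m_fuel
AFR = 13.8 / 0.83 = 16.63


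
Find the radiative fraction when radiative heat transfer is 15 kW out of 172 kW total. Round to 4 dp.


f_rad = Q_rad / Q_total
f_rad = 15 / 172 = 0.0872


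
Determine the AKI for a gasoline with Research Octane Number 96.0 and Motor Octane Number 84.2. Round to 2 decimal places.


AKI = (RON + MON) / 2
AKI = (96.0 + 84.2) / 2
AKI = 180.2 / 2 = 90.10


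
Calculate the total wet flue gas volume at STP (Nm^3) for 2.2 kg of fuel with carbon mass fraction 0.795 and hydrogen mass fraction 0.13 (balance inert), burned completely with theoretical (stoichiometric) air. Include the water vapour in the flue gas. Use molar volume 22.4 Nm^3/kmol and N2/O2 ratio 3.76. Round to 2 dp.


Per kg fuel: CO2 = (C/12 kmol)*22.4 = (0.795/12)*22.4 = 1.48400 Nm^3
Per kg fuel: H2O = (H/2 kmol)*22.4 = (0.13/2)*22.4 = 1.45600 Nm^3
O2 needed per kg fuel = C/12 + H/4 = 0.795/12 + 0.13/4 = 0.09875000 kmol
Per kg fuel: N2 = O2*3.76*22.4 = 0.09875000*3.76*22.4 = 8.31712 Nm^3
Total per kg = 1.48400 + 1.45600 + 8.31712 = 11.25712 Nm^3
Total = 11.25712 * 2.2 = 24.77 Nm^3


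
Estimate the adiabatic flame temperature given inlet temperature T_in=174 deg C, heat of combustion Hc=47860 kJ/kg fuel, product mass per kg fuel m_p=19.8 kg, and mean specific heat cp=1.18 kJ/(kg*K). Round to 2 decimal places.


T_ad = T_in + Hc / (m_p * cp)
Denominator = 19.8 * 1.18 = 23.3640
Temperature rise = 47860 / 23.3640 = 2048.45 K
T_ad = 174 + 2048.45 = 2222.45 deg C


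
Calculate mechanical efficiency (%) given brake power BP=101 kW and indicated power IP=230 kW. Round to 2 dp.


eta_mech = (BP / IP) * 100
Ratio = 101 / 230 = 0.4391
eta_mech = 0.4391 * 100 = 43.91%


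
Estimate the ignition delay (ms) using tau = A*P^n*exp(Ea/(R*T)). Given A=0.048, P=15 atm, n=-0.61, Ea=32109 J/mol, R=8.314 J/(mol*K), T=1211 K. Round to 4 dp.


tau = A * P^n * exp(Ea/(R*T))
P^n = 15^(-0.61) = 0.19168332
Ea/(R*T) = 32109/(8.314*1211) = 3.189133
exp(Ea/(R*T)) = 24.267376
tau = 0.048 * 0.19168332 * 24.267376 = 0.2233 ms


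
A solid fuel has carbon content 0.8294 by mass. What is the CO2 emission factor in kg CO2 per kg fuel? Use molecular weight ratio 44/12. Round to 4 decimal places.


EF = C_frac * (M_CO2 / M_C)
EF = 0.8294 * (44/12)
EF = 0.8294 * 3.666667 = 3.0411 kg_CO2/kg_fuel


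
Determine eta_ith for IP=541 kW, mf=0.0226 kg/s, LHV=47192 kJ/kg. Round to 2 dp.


eta_ith = (IP / (mf * LHV)) * 100
Denominator = 0.0226 * 47192 = 1066.5392 kW
eta_ith = (541 / 1066.5392) * 100 = 50.72%


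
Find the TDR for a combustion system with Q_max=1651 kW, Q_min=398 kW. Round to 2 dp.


TDR = Q_max / Q_min
TDR = 1651 / 398 = 4.15


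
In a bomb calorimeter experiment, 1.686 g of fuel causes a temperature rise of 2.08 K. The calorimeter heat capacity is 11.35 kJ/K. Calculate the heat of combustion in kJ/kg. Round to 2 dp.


Hc = C_cal * delta_T / m_fuel
Q_released = 11.35 * 2.08 = 23.6080 kJ
m_fuel = 1.686 g = 1.686/1000 kg = 0.001686 kg
Hc = 23.6080 / 0.001686 = 14002.37 kJ/kg


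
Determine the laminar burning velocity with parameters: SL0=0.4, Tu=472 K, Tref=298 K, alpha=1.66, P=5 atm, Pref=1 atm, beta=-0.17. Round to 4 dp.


SL = SL0 * (Tu/Tref)^alpha * (P/Pref)^beta
T ratio = 472/298 = 1.58389262
(T ratio)^alpha = 1.58389262^1.66 = 2.145580
(P/Pref)^beta = 5^(-0.17) = 0.760633
SL = 0.4 * 2.145580 * 0.760633 = 0.6528 m/s


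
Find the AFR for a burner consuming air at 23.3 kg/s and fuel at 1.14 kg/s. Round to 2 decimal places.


AFR = m_air / m_fuel
AFR = 23.3 / 1.14 = 20.44


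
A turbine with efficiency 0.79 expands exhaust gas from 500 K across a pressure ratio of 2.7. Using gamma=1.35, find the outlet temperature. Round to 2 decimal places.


T_out = T_in * (1 - eta * (1 - PR^(-(gamma-1)/gamma)))
Exponent = -(1.35-1)/1.35 = -0.25925926
PR^exp = 2.7^(-0.25925926) = 0.77297411
Factor = 1 - 0.79*(1 - 0.77297411) = 0.82064955
T_out = 500 * 0.82064955 = 410.32 K


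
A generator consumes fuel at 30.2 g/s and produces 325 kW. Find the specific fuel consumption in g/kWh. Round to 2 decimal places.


SFC = (mf / BP) * 3600
Rate = 30.2 / 325 = 0.092923 g/(s*kW)
SFC = 0.092923 * 3600 = 334.52 g/kWh


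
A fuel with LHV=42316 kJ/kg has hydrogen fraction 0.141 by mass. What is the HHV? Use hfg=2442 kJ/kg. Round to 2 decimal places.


HHV = LHV + hfg * 9 * H
Water addition = 2442 * 9 * 0.141 = 3098.898 kJ/kg
HHV = 42316 + 3098.898 = 45414.90 kJ/kg
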